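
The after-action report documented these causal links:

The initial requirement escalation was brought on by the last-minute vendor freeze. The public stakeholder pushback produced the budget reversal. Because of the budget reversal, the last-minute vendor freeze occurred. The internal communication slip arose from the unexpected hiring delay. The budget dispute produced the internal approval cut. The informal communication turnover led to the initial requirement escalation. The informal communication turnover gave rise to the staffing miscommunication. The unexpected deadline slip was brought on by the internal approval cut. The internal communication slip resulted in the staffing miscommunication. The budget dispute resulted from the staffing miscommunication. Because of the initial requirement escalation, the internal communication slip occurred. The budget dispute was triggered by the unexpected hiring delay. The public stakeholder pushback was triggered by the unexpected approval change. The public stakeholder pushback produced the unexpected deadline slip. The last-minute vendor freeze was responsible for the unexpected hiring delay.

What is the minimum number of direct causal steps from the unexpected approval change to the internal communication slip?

5

Shortest chain: the unexpected approval change → the public stakeholder pushback → the budget reversal → the last-minute vendor freeze → the unexpected hiring delay → the internal communication slip.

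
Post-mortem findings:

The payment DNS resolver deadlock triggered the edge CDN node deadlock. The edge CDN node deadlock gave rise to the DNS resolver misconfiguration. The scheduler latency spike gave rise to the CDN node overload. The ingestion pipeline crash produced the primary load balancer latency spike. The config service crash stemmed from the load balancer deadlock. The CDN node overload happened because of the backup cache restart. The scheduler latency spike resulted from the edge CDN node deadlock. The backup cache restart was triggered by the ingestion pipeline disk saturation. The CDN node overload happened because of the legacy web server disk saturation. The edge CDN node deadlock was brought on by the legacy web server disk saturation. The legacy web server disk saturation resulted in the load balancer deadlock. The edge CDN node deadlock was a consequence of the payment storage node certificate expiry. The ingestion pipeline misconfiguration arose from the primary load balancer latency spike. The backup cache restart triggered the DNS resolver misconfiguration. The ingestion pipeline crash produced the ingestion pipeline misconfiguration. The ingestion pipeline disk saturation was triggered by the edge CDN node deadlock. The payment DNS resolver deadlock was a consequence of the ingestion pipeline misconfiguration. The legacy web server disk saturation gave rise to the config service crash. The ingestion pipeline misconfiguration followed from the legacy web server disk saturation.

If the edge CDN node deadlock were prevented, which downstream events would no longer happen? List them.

Downstream of the edge CDN node deadlock: the scheduler latency spike, the ingestion pipeline disk saturation, the backup cache restart, the CDN node overload, the DNS resolver misconfiguration.
Of those, still caused via another path: the CDN node overload.
The remainder have no surviving cause.

the DNS resolver misconfiguration, the backup cache restart, the ingestion pipeline disk saturation, the scheduler latency spike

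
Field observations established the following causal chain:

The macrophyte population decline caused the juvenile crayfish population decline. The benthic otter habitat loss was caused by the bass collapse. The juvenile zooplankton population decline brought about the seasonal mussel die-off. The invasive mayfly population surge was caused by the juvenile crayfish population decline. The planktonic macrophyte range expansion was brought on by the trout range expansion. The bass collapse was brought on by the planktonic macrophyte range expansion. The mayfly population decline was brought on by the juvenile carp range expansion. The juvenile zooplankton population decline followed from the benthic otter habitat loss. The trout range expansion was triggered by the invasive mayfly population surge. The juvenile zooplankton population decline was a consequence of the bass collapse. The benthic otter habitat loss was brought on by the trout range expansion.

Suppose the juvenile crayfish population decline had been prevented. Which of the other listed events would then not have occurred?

the bass collapse, the benthic otter habitat loss, the invasive mayfly population surge, the juvenile zooplankton population decline, the planktonic macrophyte range expansion, the seasonal mussel die-off, the trout range expansion

Downstream of the juvenile crayfish population decline: the invasive mayfly population surge, the trout range expansion, the planktonic macrophyte range expansion, the bass collapse, the benthic otter habitat loss, the juvenile zooplankton population decline, the seasonal mussel die-off.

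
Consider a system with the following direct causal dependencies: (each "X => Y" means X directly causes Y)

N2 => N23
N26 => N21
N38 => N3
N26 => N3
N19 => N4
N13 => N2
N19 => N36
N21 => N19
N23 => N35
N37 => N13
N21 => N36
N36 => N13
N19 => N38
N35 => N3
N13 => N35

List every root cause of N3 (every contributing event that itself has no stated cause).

N26, N37

Tracing upstream from N3: N3 ← N26.
A separate upstream branch: N3 ← N35 ← N13 ← N37.
Each of those chain origins has no stated cause.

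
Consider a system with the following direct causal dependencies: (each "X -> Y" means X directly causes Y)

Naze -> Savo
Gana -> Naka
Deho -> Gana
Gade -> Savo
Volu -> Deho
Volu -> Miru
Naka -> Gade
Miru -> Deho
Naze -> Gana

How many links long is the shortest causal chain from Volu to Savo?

Shortest chain: Volu → Deho → Gana → Naka → Gade → Savo.

5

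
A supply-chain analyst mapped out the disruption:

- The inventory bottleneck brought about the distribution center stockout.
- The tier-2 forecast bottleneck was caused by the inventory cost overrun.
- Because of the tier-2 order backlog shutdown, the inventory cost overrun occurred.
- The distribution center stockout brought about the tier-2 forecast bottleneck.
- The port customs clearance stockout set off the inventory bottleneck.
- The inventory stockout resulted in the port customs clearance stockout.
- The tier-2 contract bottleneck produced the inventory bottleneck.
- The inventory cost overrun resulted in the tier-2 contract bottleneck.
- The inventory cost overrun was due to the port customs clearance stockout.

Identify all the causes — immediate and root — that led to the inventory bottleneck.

the inventory cost overrun, the inventory stockout, the port customs clearance stockout, the tier-2 contract bottleneck, the tier-2 order backlog shutdown

Immediate causes of the inventory bottleneck: the port customs clearance stockout, the tier-2 contract bottleneck.
Further upstream: the inventory stockout, the inventory cost overrun, the tier-2 order backlog shutdown.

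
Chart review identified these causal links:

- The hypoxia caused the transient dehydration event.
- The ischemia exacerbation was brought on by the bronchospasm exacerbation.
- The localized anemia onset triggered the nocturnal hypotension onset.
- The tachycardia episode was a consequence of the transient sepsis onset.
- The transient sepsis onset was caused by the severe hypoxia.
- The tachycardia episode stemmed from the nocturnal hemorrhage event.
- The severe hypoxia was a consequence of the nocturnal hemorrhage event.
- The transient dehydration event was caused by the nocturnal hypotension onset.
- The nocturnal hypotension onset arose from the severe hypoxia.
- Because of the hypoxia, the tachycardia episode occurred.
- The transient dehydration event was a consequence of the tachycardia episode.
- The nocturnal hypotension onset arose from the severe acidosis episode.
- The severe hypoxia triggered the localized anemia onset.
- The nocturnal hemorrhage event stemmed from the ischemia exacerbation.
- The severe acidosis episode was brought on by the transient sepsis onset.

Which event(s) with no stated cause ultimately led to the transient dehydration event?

the bronchospasm exacerbation, the hypoxia

Tracing upstream from the transient dehydration event: the transient dehydration event ← the tachycardia episode ← the nocturnal hemorrhage event ← the ischemia exacerbation ← the bronchospasm exacerbation.
A separate upstream branch: the transient dehydration event ← the hypoxia.
Each of those chain origins has no stated cause.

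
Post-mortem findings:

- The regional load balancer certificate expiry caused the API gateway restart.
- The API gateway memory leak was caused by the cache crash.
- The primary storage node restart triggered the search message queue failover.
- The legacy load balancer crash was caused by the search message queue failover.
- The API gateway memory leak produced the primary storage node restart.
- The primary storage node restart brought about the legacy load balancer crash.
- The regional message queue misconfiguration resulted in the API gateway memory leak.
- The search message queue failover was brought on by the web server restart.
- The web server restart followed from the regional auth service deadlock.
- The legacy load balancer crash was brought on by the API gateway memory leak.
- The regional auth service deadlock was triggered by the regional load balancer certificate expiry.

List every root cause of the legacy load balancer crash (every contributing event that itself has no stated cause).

the cache crash, the regional load balancer certificate expiry, the regional message queue misconfiguration

Tracing upstream from the legacy load balancer crash: the legacy load balancer crash ← the API gateway memory leak ← the regional message queue misconfiguration.
A separate upstream branch: the legacy load balancer crash ← the search message queue failover ← the web server restart ← the regional auth service deadlock ← the regional load balancer certificate expiry.
A separate upstream branch: the legacy load balancer crash ← the API gateway memory leak ← the cache crash.
Each of those chain origins has no stated cause.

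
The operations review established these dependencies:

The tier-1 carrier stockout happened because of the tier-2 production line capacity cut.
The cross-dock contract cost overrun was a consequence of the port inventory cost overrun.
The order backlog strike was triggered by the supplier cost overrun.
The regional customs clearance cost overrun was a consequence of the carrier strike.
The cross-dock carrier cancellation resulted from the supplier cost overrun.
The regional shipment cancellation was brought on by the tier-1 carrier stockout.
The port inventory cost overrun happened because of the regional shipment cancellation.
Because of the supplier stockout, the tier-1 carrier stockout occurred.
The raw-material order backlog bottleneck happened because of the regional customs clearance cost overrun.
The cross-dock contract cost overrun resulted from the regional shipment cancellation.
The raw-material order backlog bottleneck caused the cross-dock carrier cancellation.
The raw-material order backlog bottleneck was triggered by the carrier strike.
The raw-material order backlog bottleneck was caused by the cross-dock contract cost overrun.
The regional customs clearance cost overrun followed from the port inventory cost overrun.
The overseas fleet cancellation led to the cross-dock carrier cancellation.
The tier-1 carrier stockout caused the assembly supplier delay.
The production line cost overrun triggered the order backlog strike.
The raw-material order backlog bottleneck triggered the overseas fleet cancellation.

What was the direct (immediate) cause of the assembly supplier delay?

Upstream contributors include the supplier stockout, the tier-2 production line capacity cut, but only the tier-1 carrier stockout feeds directly into the assembly supplier delay.

the tier-1 carrier stockout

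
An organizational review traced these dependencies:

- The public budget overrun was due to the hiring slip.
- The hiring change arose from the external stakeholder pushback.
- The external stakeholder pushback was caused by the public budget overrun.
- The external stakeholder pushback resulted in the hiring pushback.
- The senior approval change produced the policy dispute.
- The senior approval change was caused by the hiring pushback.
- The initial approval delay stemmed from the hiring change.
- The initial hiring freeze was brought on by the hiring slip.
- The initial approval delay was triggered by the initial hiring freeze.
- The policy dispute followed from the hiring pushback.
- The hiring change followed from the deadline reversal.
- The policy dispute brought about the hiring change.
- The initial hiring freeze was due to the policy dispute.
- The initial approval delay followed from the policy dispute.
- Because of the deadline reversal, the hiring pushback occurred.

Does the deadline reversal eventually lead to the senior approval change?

There is a causal chain: the deadline reversal → the hiring pushback → the senior approval change.

Yes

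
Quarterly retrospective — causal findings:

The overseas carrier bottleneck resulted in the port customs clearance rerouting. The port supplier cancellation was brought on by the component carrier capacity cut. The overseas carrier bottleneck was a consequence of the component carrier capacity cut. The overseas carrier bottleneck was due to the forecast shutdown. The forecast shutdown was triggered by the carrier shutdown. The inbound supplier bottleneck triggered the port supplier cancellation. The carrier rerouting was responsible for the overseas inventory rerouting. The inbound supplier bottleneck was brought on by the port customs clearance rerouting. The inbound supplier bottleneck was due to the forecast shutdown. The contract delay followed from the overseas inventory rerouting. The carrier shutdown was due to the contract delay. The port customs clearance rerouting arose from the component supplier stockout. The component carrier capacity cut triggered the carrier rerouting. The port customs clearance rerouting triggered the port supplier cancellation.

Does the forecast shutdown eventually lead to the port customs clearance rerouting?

There is a causal chain: the forecast shutdown → the overseas carrier bottleneck → the port customs clearance rerouting.

Yes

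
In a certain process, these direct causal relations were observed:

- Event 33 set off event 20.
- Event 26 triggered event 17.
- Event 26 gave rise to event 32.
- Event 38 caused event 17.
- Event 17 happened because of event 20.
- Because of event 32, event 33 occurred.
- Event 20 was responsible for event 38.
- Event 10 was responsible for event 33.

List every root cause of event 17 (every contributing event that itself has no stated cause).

Tracing upstream from event 17: event 17 ← event 26.
A separate upstream branch: event 17 ← event 20 ← event 33 ← event 10.
Each of those chain origins has no stated cause.

event 10, event 26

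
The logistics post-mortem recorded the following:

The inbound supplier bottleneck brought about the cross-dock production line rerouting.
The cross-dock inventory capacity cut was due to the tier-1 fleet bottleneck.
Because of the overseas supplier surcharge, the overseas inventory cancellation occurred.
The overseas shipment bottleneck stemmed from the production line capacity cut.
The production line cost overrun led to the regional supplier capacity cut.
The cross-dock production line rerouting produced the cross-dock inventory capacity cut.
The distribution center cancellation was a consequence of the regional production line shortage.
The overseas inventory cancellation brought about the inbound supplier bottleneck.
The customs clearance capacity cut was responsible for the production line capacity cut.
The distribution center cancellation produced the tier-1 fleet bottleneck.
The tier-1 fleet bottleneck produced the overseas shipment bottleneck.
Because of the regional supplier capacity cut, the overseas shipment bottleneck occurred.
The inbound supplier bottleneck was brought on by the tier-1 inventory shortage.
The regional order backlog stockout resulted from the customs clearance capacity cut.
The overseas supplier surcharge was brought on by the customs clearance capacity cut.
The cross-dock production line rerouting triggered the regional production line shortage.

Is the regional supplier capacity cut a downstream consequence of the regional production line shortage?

No

The regional production line shortage leads to the distribution center cancellation, the tier-1 fleet bottleneck, the cross-dock inventory capacity cut, the overseas shipment bottleneck; the regional supplier capacity cut is not among them.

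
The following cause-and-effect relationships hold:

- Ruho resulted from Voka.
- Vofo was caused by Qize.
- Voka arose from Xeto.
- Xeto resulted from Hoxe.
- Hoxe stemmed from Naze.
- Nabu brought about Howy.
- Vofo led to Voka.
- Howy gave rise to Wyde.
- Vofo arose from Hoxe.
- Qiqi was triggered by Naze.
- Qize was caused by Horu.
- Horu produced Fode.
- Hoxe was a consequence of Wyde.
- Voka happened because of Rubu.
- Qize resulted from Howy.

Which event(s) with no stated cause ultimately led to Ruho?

Horu, Nabu, Naze, Rubu

Tracing upstream from Ruho: Ruho ← Voka ← Vofo ← Hoxe ← Naze.
A separate upstream branch: Ruho ← Voka ← Vofo ← Qize ← Howy ← Nabu.
A separate upstream branch: Ruho ← Voka ← Vofo ← Qize ← Horu.
A separate upstream branch: Ruho ← Voka ← Rubu.
Each of those chain origins has no stated cause.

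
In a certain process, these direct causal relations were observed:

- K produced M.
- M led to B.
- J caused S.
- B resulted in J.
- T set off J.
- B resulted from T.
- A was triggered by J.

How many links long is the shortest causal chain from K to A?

Shortest chain: K → M → B → J → A.

4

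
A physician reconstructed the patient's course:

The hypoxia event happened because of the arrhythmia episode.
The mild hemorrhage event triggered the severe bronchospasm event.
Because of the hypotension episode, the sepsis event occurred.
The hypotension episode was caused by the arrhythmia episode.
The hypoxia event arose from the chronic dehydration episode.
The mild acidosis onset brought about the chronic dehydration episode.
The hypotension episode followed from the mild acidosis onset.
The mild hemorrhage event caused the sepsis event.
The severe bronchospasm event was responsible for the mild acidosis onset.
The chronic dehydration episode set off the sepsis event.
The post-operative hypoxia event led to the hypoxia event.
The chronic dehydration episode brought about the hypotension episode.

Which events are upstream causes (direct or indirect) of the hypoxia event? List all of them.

Immediate causes of the hypoxia event: the post-operative hypoxia event, the chronic dehydration episode, the arrhythmia episode.
Further upstream: the mild hemorrhage event, the severe bronchospasm event, the mild acidosis onset.

the arrhythmia episode, the chronic dehydration episode, the mild acidosis onset, the mild hemorrhage event, the post-operative hypoxia event, the severe bronchospasm event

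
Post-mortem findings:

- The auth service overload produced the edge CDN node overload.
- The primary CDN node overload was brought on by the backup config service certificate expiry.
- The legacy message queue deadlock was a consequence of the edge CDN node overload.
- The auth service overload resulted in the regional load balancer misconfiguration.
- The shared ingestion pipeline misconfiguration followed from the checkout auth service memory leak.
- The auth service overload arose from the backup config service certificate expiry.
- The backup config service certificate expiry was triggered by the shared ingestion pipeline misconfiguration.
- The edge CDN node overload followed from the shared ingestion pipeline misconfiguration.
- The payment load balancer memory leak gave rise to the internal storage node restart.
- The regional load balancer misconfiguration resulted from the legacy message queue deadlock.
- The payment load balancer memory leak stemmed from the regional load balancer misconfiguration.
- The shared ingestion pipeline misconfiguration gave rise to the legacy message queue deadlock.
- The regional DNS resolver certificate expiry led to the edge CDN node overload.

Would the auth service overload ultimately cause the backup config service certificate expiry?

No

The auth service overload leads to the edge CDN node overload, the legacy message queue deadlock, the regional load balancer misconfiguration, the payment load balancer memory leak, the internal storage node restart; the backup config service certificate expiry is not among them.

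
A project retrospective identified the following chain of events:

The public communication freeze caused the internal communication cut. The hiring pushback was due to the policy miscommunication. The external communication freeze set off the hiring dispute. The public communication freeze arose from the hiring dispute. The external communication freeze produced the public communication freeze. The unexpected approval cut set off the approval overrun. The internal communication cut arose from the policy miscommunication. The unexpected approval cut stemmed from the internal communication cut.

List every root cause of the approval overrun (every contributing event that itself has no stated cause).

Tracing upstream from the approval overrun: the approval overrun ← the unexpected approval cut ← the internal communication cut ← the policy miscommunication.
A separate upstream branch: the approval overrun ← the unexpected approval cut ← the internal communication cut ← the public communication freeze ← the external communication freeze.
Each of those chain origins has no stated cause.

the external communication freeze, the policy miscommunication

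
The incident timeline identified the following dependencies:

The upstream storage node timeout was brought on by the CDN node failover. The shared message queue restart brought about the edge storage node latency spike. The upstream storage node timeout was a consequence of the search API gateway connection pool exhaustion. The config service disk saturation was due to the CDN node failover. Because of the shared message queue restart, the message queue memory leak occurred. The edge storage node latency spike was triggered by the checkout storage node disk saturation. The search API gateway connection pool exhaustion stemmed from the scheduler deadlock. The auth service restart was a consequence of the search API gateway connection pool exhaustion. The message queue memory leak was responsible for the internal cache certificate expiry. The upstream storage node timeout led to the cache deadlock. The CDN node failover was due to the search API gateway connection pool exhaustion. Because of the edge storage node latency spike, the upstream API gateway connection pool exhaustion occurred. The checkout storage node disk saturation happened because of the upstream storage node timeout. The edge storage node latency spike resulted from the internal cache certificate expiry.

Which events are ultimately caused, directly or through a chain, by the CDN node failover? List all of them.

Direct effects: the upstream storage node timeout, the config service disk saturation.
2 steps out: the checkout storage node disk saturation, the cache deadlock.
3 steps out: the edge storage node latency spike.
4 steps out: the upstream API gateway connection pool exhaustion.
Not reachable from it: the shared message queue restart, the scheduler deadlock, the search API gateway connection pool exhaustion, the message queue memory leak, the auth service restart, the internal cache certificate expiry.

the cache deadlock, the checkout storage node disk saturation, the config service disk saturation, the edge storage node latency spike, the upstream API gateway connection pool exhaustion, the upstream storage node timeout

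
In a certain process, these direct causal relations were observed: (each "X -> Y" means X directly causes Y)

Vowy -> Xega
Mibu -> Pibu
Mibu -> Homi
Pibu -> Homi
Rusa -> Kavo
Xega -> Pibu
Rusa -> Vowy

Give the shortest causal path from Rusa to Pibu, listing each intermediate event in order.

Rusa → Vowy
Vowy → Xega
Xega → Pibu
Length: 3 steps.

Rusa → Vowy → Xega → Pibu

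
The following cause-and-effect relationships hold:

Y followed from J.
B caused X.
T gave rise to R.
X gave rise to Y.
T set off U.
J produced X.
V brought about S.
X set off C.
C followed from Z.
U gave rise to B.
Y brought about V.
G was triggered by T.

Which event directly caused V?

Y

Upstream contributors include T, J, U, B, X, but only Y feeds directly into V.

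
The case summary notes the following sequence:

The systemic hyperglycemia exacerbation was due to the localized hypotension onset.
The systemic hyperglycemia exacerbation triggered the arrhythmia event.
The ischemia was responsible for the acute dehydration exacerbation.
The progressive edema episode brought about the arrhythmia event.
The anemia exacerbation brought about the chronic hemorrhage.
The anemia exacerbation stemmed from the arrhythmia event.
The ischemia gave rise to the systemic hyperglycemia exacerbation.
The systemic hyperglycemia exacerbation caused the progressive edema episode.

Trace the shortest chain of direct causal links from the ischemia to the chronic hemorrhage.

the ischemia → the systemic hyperglycemia exacerbation
the systemic hyperglycemia exacerbation → the arrhythmia event
the arrhythmia event → the anemia exacerbation
the anemia exacerbation → the chronic hemorrhage
Length: 4 steps.

the ischemia → the systemic hyperglycemia exacerbation → the arrhythmia event → the anemia exacerbation → the chronic hemorrhage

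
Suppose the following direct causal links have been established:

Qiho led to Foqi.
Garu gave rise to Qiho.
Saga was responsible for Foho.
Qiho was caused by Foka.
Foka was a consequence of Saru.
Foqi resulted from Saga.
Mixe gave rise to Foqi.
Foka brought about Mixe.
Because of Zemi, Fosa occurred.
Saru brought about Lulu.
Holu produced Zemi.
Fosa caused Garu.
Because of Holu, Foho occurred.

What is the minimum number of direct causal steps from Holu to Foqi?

Shortest chain: Holu → Zemi → Fosa → Garu → Qiho → Foqi.

5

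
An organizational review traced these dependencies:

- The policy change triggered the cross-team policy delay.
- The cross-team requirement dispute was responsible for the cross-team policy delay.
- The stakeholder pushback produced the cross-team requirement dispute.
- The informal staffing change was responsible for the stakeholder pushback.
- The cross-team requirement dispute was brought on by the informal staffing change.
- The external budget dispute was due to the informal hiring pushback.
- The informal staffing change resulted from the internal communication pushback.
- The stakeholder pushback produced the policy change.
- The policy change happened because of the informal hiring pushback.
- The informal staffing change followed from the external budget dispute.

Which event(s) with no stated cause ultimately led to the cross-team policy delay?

the informal hiring pushback, the internal communication pushback

Tracing upstream from the cross-team policy delay: the cross-team policy delay ← the policy change ← the informal hiring pushback.
A separate upstream branch: the cross-team policy delay ← the cross-team requirement dispute ← the informal staffing change ← the internal communication pushback.
Each of those chain origins has no stated cause.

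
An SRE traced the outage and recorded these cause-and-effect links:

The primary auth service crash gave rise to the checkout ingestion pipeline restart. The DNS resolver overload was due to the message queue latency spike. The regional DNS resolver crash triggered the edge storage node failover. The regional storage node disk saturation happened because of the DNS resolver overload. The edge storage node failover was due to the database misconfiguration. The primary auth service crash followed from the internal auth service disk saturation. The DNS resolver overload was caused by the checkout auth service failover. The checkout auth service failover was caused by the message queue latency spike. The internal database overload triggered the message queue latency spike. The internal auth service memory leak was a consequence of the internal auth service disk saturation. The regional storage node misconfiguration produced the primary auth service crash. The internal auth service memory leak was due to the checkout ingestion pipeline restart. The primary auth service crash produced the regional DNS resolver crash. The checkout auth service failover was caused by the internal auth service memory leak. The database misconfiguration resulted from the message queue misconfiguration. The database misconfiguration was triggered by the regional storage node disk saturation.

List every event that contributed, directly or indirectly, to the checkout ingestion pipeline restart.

Immediate cause of the checkout ingestion pipeline restart: the primary auth service crash.
Further upstream: the internal auth service disk saturation, the regional storage node misconfiguration.

the internal auth service disk saturation, the primary auth service crash, the regional storage node misconfiguration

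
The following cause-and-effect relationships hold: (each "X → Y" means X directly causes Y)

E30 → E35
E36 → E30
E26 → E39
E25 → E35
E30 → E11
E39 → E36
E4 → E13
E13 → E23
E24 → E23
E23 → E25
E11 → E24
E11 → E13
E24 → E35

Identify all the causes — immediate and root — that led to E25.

E11, E13, E23, E24, E26, E30, E36, E39, E4

Immediate cause of E25: E23.
Further upstream: E26, E39, E36, E30, E11, E4, E24, E13.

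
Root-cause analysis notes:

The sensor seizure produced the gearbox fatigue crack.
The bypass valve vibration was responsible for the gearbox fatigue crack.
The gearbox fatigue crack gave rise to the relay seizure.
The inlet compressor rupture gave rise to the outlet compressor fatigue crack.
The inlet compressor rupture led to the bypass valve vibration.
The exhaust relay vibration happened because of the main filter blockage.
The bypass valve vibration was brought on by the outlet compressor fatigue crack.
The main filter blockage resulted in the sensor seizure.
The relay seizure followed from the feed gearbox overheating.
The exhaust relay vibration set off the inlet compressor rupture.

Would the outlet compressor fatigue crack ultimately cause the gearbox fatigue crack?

There is a causal chain: the outlet compressor fatigue crack → the bypass valve vibration → the gearbox fatigue crack.

Yes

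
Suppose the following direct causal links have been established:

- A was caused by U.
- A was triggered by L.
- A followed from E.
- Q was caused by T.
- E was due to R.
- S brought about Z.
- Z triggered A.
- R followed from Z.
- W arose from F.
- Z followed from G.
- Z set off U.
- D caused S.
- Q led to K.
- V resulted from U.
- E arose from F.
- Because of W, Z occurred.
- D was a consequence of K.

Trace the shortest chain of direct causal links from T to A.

T → Q → K → D → S → Z → A

T → Q
Q → K
K → D
D → S
S → Z
Z → A
Length: 6 steps.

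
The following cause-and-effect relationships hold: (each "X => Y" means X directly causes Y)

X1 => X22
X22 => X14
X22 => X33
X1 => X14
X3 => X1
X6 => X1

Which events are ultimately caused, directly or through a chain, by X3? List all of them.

Direct effects: X1.
2 steps out: X22, X14.
3 steps out: X33.
Not reachable from it: X6.

X1, X14, X22, X33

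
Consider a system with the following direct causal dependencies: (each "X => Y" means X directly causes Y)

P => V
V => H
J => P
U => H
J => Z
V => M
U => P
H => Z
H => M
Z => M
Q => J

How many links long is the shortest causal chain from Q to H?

Shortest chain: Q → J → P → V → H.

4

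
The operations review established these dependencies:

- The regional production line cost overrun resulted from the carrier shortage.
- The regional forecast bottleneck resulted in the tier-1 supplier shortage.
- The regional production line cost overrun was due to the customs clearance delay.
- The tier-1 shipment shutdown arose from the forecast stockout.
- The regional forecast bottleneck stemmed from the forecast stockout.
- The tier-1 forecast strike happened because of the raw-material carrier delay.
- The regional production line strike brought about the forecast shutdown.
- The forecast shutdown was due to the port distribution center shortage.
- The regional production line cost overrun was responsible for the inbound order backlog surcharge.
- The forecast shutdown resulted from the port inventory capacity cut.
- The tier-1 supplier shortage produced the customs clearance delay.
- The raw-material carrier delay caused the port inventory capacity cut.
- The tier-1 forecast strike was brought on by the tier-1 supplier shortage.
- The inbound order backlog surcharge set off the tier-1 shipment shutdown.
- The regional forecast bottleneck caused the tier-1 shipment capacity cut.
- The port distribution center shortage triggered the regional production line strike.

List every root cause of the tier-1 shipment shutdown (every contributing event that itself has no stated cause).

Tracing upstream from the tier-1 shipment shutdown: the tier-1 shipment shutdown ← the forecast stockout.
A separate upstream branch: the tier-1 shipment shutdown ← the inbound order backlog surcharge ← the regional production line cost overrun ← the carrier shortage.
Each of those chain origins has no stated cause.

the carrier shortage, the forecast stockout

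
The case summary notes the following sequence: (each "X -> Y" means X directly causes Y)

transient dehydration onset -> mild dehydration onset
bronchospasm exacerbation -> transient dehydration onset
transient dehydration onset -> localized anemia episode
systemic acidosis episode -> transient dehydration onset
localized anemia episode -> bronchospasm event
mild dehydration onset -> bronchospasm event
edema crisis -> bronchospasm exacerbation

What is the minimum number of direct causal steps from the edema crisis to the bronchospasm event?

4

Shortest chain: the edema crisis → the bronchospasm exacerbation → the transient dehydration onset → the mild dehydration onset → the bronchospasm event.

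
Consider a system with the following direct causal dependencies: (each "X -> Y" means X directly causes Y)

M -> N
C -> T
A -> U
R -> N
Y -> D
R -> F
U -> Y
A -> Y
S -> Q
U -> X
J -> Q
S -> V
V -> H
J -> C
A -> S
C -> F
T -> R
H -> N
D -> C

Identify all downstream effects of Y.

C, D, F, N, R, T

Direct effects: D.
2 steps out: C.
3 steps out: T, F.
4 steps out: R.
5 steps out: N.
Not reachable from it: A, S, V, J, H, M, U, X, Q.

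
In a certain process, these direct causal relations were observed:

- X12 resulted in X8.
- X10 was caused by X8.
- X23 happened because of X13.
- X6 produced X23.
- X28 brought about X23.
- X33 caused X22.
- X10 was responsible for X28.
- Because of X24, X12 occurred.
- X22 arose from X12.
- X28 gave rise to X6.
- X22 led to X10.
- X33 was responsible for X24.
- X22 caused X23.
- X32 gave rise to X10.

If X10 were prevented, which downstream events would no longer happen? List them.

Downstream of X10: X28, X6, X23.
Of those, still caused via another path: X23.
The remainder have no surviving cause.

X28, X6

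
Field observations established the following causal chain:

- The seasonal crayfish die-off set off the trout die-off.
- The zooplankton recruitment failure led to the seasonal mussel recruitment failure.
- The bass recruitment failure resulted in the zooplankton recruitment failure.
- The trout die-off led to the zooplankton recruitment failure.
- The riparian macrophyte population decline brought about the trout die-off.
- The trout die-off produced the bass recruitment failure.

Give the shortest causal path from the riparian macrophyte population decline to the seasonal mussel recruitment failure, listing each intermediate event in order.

the riparian macrophyte population decline → the trout die-off
the trout die-off → the zooplankton recruitment failure
the zooplankton recruitment failure → the seasonal mussel recruitment failure
Length: 3 steps.

the riparian macrophyte population decline → the trout die-off → the zooplankton recruitment failure → the seasonal mussel recruitment failure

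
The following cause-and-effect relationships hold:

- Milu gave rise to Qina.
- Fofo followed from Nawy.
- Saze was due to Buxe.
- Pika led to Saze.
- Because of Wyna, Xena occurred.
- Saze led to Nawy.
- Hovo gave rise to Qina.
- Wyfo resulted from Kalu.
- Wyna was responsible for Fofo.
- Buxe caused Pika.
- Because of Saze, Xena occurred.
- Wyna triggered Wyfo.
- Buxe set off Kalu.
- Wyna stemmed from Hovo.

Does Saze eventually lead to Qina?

Saze leads to Nawy, Fofo, Xena; Qina is not among them.

No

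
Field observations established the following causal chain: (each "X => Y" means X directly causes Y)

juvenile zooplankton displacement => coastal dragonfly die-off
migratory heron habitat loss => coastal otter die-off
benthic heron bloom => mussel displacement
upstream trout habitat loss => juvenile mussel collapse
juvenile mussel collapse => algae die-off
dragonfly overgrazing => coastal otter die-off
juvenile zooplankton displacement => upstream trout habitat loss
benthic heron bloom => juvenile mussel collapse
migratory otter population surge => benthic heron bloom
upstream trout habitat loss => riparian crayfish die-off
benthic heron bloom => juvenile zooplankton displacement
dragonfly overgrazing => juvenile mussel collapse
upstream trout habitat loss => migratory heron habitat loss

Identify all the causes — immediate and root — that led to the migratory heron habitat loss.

the benthic heron bloom, the juvenile zooplankton displacement, the migratory otter population surge, the upstream trout habitat loss

Immediate cause of the migratory heron habitat loss: the upstream trout habitat loss.
Further upstream: the migratory otter population surge, the benthic heron bloom, the juvenile zooplankton displacement.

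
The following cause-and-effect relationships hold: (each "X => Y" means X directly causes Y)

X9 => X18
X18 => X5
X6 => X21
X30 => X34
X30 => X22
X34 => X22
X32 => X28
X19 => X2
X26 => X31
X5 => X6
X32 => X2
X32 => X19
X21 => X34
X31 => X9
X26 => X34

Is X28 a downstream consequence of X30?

No

X30 leads to X34, X22; X28 is not among them.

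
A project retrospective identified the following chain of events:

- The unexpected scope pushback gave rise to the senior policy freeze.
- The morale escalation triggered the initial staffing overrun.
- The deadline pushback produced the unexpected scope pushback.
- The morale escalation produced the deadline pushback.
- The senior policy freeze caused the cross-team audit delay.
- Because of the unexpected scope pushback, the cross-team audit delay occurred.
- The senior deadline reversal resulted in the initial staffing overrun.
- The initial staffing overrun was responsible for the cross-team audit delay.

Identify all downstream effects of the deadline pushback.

the cross-team audit delay, the senior policy freeze, the unexpected scope pushback

Direct effects: the unexpected scope pushback.
2 steps out: the senior policy freeze, the cross-team audit delay.
Not reachable from it: the morale escalation, the initial staffing overrun, the senior deadline reversal.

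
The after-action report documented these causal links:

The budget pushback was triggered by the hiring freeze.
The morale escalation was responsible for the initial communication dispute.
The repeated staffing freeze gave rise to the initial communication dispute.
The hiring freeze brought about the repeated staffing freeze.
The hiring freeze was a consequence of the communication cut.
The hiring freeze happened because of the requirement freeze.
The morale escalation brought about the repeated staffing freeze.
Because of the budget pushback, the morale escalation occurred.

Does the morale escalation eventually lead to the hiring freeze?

The morale escalation leads to the repeated staffing freeze, the initial communication dispute; the hiring freeze is not among them.

No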